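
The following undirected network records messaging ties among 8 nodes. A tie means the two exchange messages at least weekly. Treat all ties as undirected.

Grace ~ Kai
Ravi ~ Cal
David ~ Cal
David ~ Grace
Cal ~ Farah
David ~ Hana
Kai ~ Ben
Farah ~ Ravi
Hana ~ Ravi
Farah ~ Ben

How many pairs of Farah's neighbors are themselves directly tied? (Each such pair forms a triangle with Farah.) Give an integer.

Farah's neighbors: Ben, Cal, and Ravi.
Neighbor pairs that are themselves tied: Farah–Cal–Ravi. Each forms one triangle with Farah, for 1 in total.

1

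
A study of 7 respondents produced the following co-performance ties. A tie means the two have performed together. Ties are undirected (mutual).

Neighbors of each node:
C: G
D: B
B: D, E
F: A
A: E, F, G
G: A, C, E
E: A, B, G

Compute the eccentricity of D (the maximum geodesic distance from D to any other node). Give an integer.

4

Distances from D: A:3, B:1, C:4, E:2, F:4, G:3.
The largest is 4 (to C and F), so the eccentricity of D is 4.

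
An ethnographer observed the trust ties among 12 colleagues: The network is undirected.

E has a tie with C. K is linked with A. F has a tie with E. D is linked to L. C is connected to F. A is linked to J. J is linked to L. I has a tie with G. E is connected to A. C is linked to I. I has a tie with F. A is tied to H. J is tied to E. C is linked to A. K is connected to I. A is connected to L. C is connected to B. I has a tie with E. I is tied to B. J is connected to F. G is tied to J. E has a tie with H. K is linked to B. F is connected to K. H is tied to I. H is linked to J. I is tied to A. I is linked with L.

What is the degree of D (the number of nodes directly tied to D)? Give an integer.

1

D is directly tied to L. That is 1 neighbor, so the degree of D is 1.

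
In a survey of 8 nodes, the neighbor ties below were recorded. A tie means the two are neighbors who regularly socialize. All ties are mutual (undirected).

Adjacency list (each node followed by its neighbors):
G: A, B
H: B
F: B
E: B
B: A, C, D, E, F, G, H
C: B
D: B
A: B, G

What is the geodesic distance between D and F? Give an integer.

2

One shortest route is D – B – F, which uses 2 edges, and D and F are not directly tied, so nothing shorter exists. So d(D,F) = 2.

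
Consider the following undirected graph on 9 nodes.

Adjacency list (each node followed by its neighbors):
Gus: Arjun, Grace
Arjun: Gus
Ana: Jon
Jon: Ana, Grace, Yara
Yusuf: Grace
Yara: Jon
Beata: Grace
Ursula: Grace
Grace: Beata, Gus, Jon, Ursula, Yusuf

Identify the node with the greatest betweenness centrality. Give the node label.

Grace

Unnormalized betweenness of each node: Ana:0, Arjun:0, Beata:0, Grace:24, Gus:7, Jon:13, Ursula:0, Yara:0, Yusuf:0.
Grace has the largest value, 24, making it the main broker — the node through which the most shortest paths run.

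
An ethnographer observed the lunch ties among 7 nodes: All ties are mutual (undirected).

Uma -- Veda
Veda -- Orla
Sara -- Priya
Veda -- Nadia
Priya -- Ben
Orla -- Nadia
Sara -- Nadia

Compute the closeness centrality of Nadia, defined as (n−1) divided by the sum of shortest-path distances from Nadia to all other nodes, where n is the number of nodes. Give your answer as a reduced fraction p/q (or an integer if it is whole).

3/5

Distances from Nadia: Ben:3, Orla:1, Priya:2, Sara:1, Uma:2, Veda:1. Sum = 10.
n = 7, so closeness = 6/10 = 3/5.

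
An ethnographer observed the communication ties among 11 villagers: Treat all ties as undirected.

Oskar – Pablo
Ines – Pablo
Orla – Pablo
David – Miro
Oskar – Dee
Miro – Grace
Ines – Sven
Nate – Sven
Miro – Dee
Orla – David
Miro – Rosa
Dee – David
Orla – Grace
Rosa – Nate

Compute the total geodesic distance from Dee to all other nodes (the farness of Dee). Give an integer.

Distances from Dee: David:1, Grace:2, Ines:3, Miro:1, Nate:3, Orla:2, Oskar:1, Pablo:2, Rosa:2, Sven:4.
Sum = 1 + 2 + 3 + 1 + 3 + 2 + 1 + 2 + 2 + 4 = 21.

21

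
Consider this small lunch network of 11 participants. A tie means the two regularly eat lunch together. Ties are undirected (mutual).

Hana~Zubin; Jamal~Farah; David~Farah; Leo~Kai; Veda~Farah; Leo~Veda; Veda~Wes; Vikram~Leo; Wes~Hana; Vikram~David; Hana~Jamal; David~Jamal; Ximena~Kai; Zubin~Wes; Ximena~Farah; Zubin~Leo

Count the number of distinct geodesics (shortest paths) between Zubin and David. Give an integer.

2

The shortest distance is 3. The length-3 paths are: Zubin–Leo–Vikram–David; Zubin–Hana–Jamal–David.
That gives 2 distinct shortest paths.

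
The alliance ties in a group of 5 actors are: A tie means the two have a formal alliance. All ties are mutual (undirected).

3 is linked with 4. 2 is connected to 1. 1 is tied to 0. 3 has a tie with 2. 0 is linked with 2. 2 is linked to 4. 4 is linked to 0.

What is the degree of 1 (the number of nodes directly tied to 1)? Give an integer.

2

1 is directly tied to 0 and 2. That is 2 neighbors, so the degree of 1 is 2.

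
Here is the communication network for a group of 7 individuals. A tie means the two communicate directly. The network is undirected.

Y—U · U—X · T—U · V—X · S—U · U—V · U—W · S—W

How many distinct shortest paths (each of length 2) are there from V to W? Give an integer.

The shortest distance is 2, and the only length-2 path is V–U–W. So there is exactly 1 shortest path.

1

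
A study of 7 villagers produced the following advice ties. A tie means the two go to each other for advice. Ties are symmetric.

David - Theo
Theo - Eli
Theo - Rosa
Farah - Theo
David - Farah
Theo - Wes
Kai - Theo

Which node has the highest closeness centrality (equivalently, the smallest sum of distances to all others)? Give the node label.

Farness (sum of distances to all others) for each node — David:10, Eli:11, Farah:10, Kai:11, Rosa:11, Theo:6, Wes:11.
The smallest farness is 6, for Theo, so Theo has the highest closeness.

Theo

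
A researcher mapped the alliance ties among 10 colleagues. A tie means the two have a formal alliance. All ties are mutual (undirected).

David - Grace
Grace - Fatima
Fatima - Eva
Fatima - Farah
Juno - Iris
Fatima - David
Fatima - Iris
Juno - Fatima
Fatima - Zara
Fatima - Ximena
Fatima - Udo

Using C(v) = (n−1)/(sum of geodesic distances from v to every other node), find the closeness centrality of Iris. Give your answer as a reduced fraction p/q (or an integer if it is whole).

Distances from Iris: David:2, Eva:2, Farah:2, Fatima:1, Grace:2, Juno:1, Udo:2, Ximena:2, Zara:2. Sum = 16.
n = 10, so closeness = 9/16.

9/16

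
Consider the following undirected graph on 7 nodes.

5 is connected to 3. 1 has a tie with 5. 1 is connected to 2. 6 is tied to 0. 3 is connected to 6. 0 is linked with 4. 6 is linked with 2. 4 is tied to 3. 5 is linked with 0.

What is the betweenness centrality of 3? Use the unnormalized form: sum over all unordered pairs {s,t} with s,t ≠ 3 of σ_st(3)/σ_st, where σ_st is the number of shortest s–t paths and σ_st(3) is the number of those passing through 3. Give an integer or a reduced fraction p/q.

Pairs whose geodesics pass through 3 — 5–4: 1/2; 5–6: 1/2; 2–4: 1/2; 4–1: 1/2; 4–6: 1/2.
All other pairs contribute 0.
Summing the contributions gives betweenness(3) = 5/2.

5/2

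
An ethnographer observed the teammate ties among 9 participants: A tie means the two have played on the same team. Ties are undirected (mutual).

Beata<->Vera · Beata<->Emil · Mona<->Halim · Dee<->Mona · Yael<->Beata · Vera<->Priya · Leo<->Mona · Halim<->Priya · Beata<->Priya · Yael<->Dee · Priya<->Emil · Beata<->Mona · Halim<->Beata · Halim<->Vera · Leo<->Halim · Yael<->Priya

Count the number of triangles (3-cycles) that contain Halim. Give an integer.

5

Halim's neighbors: Beata, Leo, Mona, Priya, and Vera.
Neighbor pairs that are themselves tied: Halim–Beata–Mona; Halim–Beata–Priya; Halim–Beata–Vera; Halim–Leo–Mona; Halim–Priya–Vera. Each forms one triangle with Halim, for 5 in total.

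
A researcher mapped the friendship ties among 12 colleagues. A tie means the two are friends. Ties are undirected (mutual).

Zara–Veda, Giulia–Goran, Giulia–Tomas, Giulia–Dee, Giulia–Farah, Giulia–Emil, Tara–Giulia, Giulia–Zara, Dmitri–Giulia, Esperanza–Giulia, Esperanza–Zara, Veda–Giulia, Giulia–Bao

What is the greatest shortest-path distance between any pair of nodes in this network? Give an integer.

Eccentricity of each node (its greatest distance to any other): Bao:2, Dee:2, Dmitri:2, Emil:2, Esperanza:2, Farah:2, Giulia:1, Goran:2, Tara:2, Tomas:2, Veda:2, Zara:2.
The maximum eccentricity is 2, realized for instance by the pair Esperanza–Dee via Esperanza – Giulia – Dee. So the diameter is 2.

2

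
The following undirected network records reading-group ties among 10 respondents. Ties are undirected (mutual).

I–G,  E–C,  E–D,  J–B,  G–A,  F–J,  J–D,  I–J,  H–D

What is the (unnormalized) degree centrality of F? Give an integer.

1

F is directly tied to J. That is 1 neighbor, so the degree of F is 1.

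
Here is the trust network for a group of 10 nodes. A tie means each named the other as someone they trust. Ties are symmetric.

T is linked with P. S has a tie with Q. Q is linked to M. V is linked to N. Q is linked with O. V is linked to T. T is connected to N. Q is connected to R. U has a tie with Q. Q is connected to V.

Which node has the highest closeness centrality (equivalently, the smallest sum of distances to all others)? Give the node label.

Q

Farness (sum of distances to all others) for each node — M:21, N:21, O:21, P:28, Q:13, R:21, S:21, T:20, U:21, V:15.
The smallest farness is 13, for Q, so Q has the highest closeness.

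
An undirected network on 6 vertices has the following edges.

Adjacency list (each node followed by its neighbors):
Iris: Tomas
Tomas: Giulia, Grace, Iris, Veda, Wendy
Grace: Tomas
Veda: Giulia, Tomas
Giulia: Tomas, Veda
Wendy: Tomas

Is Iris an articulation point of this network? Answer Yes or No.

No

Even without Iris, every remaining node can still reach every other (the residual graph is connected), so Iris is not a cut vertex.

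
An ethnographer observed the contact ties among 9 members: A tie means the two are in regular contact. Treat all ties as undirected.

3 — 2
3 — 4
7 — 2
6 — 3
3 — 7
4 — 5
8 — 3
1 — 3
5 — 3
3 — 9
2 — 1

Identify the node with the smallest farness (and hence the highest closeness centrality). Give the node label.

3

Farness (sum of distances to all others) for each node — 1:14, 2:13, 3:8, 4:14, 5:14, 6:15, 7:14, 8:15, 9:15.
The smallest farness is 8, for 3, so 3 has the highest closeness.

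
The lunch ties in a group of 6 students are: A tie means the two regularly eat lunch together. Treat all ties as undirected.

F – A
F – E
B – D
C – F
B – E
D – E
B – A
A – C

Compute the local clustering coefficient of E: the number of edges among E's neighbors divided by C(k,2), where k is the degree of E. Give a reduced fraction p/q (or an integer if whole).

1/3

E's neighbors: B, D, and F (k = 3).
Possible neighbor pairs: C(3,2) = 3. Edges among them: B–D → e = 1.
Clustering(E) = 1/3.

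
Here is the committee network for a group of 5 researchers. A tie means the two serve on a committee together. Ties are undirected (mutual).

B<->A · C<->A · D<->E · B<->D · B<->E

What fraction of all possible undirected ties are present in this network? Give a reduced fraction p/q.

There are 5 edges and 5 nodes, so the maximum possible is C(5,2) = 10.
Density = 5/10 = 1/2.

1/2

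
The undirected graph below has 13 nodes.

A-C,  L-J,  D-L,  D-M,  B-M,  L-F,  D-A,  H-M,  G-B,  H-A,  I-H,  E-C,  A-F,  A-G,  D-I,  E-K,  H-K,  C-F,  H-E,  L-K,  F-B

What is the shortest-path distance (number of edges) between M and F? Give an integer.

2

One shortest route is M – B – F, which uses 2 edges, and M and F are not directly tied, so nothing shorter exists. So d(M,F) = 2.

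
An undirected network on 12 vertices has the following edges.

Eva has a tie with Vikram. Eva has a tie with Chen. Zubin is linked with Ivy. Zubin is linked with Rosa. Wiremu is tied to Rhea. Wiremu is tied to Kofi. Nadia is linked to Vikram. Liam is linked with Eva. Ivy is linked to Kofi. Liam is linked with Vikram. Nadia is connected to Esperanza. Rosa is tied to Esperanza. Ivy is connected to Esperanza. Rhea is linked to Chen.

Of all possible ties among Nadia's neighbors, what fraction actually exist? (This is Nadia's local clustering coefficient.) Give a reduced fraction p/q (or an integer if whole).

Nadia's neighbors: Esperanza and Vikram (k = 2).
Possible neighbor pairs: C(2,2) = 1. Edges among them: none → e = 0.
Clustering(Nadia) = 0/1.

0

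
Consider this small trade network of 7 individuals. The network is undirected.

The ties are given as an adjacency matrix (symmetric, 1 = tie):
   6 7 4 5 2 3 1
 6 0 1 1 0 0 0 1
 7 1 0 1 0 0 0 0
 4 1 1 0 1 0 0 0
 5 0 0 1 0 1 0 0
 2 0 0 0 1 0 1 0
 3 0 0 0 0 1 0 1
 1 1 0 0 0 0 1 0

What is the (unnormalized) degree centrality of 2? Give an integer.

2 is directly tied to 3 and 5. That is 2 neighbors, so the degree of 2 is 2.

2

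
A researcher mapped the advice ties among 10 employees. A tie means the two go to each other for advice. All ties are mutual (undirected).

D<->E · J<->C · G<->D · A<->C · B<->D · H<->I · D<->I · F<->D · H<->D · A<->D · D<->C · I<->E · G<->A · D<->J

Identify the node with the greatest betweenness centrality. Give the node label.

D

Unnormalized betweenness of each node: A:1/2, B:0, C:1/2, D:59/2, E:0, F:0, G:0, H:0, I:1/2, J:0.
D has the largest value, 59/2, making it the main broker — the node through which the most shortest paths run.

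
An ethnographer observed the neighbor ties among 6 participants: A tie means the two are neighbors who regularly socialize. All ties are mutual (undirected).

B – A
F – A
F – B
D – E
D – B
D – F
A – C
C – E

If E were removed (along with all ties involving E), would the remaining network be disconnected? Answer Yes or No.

Even without E, every remaining node can still reach every other (the residual graph is connected), so E is not a cut vertex.

No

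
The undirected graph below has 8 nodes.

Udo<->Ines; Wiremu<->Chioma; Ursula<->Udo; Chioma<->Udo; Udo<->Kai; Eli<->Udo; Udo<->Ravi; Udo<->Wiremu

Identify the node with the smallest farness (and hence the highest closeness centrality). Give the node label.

Farness (sum of distances to all others) for each node — Chioma:12, Eli:13, Ines:13, Kai:13, Ravi:13, Udo:7, Ursula:13, Wiremu:12.
The smallest farness is 7, for Udo, so Udo has the highest closeness.

Udo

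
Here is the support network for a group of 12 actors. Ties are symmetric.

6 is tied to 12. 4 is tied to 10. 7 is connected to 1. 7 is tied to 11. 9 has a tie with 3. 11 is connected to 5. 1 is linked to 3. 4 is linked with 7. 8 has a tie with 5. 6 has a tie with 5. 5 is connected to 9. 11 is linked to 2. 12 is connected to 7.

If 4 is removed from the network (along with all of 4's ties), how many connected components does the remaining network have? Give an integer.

2

Without 4, the remaining ties split the others into: {1, 2, 3, 5, 6, 7, 8, 9, 11, 12}; {10}.
That's 2 separate components.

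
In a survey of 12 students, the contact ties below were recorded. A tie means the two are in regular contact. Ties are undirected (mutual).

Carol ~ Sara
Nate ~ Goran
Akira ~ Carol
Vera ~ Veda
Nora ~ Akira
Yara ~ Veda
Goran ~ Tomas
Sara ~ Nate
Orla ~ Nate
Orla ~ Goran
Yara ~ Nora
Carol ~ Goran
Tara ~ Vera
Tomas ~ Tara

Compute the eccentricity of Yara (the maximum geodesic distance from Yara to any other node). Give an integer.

Distances from Yara: Akira:2, Carol:3, Goran:4, Nate:5, Nora:1, Orla:5, Sara:4, Tara:3, Tomas:4, Veda:1, Vera:2.
The largest is 5 (to Nate and Orla), so the eccentricity of Yara is 5.

5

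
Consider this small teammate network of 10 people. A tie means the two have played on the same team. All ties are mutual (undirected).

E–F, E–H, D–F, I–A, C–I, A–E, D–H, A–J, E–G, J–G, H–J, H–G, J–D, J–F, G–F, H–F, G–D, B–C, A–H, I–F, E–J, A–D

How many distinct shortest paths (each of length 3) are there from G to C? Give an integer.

The shortest distance is 3, and the only length-3 path is G–F–I–C. So there is exactly 1 shortest path.

1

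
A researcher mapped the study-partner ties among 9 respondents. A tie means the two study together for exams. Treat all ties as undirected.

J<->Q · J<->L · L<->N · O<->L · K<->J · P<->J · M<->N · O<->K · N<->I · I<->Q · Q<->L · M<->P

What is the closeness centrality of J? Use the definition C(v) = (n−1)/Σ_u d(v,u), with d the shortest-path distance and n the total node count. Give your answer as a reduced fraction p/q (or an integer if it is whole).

Distances from J: I:2, K:1, L:1, M:2, N:2, O:2, P:1, Q:1. Sum = 12.
n = 9, so closeness = 8/12 = 2/3.

2/3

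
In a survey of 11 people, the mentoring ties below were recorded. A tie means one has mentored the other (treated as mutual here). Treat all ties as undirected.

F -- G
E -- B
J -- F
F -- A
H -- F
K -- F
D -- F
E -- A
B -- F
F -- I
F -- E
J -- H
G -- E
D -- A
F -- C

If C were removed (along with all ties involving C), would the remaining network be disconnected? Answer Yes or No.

Even without C, every remaining node can still reach every other (the residual graph is connected), so C is not a cut vertex.

No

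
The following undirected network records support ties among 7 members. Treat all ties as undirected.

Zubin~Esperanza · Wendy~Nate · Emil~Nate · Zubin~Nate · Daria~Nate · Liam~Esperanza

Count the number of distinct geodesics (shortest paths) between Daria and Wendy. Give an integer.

1

The shortest distance is 2, and the only length-2 path is Daria–Nate–Wendy. So there is exactly 1 shortest path.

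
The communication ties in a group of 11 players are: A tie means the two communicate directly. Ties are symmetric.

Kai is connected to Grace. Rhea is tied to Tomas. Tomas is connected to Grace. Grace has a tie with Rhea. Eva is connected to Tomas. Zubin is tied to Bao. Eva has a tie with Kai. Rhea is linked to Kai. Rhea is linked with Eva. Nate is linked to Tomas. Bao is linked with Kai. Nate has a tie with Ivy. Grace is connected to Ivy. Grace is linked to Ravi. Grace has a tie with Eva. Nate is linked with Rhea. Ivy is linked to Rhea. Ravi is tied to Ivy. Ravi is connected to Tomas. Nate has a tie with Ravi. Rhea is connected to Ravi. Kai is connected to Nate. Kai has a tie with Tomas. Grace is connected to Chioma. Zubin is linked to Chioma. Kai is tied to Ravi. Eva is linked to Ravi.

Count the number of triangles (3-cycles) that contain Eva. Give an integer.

Eva's neighbors: Grace, Kai, Ravi, Rhea, and Tomas.
Neighbor pairs that are themselves tied: Eva–Grace–Kai; Eva–Grace–Ravi; Eva–Grace–Rhea; Eva–Grace–Tomas; Eva–Kai–Ravi; Eva–Kai–Rhea; Eva–Kai–Tomas; Eva–Ravi–Rhea; Eva–Ravi–Tomas; Eva–Rhea–Tomas. Each forms one triangle with Eva, for 10 in total.

10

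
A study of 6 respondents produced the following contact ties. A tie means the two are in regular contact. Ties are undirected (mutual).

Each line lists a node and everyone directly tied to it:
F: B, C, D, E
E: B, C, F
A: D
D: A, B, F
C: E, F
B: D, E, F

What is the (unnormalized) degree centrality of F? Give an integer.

4

F is directly tied to B, C, D, and E. That is 4 neighbors, so the degree of F is 4.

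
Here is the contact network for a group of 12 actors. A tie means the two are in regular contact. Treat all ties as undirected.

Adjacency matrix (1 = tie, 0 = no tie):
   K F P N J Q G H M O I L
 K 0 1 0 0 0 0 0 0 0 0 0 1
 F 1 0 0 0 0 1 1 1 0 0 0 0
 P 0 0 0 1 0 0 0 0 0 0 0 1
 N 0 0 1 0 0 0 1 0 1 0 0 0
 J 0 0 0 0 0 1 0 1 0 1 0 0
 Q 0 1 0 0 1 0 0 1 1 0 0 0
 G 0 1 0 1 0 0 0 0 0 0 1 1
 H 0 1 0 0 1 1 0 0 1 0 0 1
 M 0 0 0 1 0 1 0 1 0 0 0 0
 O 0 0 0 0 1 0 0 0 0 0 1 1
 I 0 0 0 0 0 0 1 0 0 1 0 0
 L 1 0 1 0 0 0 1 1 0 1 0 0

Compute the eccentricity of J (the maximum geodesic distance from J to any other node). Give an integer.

Distances from J: F:2, G:3, H:1, I:2, K:3, L:2, M:2, N:3, O:1, P:3, Q:1.
The largest is 3 (to G, K, P, and N), so the eccentricity of J is 3.

3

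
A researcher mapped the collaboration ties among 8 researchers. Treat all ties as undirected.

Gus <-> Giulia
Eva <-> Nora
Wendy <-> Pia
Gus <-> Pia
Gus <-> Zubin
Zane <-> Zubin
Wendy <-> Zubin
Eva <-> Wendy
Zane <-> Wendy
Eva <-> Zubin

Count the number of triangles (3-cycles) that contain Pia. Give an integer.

0

Pia's neighbors are Gus and Wendy, but none of them are tied to each other, so no triangle contains Pia.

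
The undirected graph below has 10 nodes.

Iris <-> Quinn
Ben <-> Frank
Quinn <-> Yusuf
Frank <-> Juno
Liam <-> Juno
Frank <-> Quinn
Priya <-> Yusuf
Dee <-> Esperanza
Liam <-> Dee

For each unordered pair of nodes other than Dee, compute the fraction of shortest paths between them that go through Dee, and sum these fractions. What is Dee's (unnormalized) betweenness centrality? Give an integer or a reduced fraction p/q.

Pairs whose geodesics pass through Dee — Iris–Esperanza: 1; Esperanza–Priya: 1; Esperanza–Ben: 1; Esperanza–Frank: 1; Esperanza–Yusuf: 1; Esperanza–Liam: 1; Esperanza–Juno: 1; Esperanza–Quinn: 1.
All other pairs contribute 0.
Summing the contributions gives betweenness(Dee) = 8.

8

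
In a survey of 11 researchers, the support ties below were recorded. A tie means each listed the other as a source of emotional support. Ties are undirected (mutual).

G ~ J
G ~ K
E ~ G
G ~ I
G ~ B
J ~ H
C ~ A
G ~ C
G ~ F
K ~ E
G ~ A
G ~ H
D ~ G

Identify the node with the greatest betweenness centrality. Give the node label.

G

Unnormalized betweenness of each node: A:0, B:0, C:0, D:0, E:0, F:0, G:42, H:0, I:0, J:0, K:0.
G has the largest value, 42, making it the main broker — the node through which the most shortest paths run.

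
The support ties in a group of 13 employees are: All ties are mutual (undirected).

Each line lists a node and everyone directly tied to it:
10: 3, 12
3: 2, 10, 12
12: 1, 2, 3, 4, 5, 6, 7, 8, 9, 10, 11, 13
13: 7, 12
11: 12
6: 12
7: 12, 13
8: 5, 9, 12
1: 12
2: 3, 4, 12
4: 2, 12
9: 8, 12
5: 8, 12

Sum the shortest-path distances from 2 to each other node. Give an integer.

Distances from 2: 1:2, 3:1, 4:1, 5:2, 6:2, 7:2, 8:2, 9:2, 10:2, 11:2, 12:1, 13:2.
Sum = 2 + 1 + 1 + 2 + 2 + 2 + 2 + 2 + 2 + 2 + 1 + 2 = 21.

21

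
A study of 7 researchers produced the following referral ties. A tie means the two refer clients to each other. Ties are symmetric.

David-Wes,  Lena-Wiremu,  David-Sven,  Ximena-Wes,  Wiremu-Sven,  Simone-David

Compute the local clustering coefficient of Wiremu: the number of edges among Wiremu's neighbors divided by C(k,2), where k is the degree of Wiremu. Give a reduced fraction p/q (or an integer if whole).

0

Wiremu's neighbors: Lena and Sven (k = 2).
Possible neighbor pairs: C(2,2) = 1. Edges among them: none → e = 0.
Clustering(Wiremu) = 0/1.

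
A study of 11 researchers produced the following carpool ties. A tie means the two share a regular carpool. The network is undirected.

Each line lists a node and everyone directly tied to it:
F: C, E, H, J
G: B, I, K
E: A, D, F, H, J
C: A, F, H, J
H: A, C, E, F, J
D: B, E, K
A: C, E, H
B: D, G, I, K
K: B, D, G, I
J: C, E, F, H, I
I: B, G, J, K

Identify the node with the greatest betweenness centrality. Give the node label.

Unnormalized betweenness of each node: A:1/2, B:23/15, C:6/5, D:106/15, E:53/5, F:1/2, G:0, H:17/10, I:164/15, J:403/30, K:23/15.
J has the largest value, 403/30, making it the main broker — the node through which the most shortest paths run.

J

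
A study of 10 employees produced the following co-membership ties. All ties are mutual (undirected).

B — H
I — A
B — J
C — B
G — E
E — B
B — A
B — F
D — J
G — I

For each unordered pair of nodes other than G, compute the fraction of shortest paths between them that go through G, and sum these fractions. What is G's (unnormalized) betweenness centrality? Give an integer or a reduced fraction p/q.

1

Pairs whose geodesics pass through G — I–E: 1.
All other pairs contribute 0.
Summing the contributions gives betweenness(G) = 1.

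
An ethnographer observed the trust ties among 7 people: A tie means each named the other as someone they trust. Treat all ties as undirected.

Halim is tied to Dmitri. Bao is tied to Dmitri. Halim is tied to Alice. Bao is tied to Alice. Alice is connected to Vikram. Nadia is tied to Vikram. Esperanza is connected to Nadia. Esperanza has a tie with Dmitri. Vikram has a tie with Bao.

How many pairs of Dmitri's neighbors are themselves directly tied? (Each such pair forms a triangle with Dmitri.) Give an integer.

Dmitri's neighbors are Bao, Esperanza, and Halim, but none of them are tied to each other, so no triangle contains Dmitri.

0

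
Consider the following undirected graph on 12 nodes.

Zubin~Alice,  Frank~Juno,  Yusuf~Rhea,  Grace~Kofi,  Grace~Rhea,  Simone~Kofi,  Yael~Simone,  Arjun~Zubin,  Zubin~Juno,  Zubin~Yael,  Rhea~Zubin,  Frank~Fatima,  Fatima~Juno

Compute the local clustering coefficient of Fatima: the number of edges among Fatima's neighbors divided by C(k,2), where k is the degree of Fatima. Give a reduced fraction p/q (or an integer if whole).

1

Fatima's neighbors: Frank and Juno (k = 2).
Possible neighbor pairs: C(2,2) = 1. Edges among them: Frank–Juno → e = 1.
Clustering(Fatima) = 1/1.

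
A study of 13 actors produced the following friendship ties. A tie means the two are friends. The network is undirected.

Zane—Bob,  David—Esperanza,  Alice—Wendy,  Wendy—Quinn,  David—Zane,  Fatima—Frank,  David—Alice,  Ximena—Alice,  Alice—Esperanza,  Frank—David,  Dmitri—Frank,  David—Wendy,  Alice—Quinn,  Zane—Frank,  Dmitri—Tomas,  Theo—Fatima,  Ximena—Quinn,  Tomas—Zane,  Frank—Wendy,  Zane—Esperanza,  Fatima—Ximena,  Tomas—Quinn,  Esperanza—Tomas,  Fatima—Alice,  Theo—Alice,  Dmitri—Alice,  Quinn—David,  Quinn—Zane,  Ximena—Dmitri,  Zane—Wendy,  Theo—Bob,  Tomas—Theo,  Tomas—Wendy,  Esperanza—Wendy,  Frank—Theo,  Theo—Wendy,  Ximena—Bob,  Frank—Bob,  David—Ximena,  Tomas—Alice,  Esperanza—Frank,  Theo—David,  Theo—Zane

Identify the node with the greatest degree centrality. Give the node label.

Degrees — Alice:9, Bob:4, David:8, Dmitri:4, Esperanza:6, Fatima:4, Frank:8, Quinn:6, Theo:8, Tomas:7, Wendy:8, Ximena:6, Zane:8.
The maximum is 9, attained only by Alice.

Alice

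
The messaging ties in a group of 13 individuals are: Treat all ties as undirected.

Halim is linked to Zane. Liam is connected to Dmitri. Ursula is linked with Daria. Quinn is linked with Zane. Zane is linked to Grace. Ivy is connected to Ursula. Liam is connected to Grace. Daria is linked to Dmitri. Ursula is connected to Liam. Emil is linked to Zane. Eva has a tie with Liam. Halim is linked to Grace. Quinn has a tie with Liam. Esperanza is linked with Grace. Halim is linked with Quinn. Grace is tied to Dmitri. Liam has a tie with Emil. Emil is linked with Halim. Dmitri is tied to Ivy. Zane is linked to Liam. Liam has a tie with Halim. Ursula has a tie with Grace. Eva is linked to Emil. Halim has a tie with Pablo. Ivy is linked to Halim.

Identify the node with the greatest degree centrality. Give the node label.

Liam

Degrees — Daria:2, Dmitri:4, Emil:4, Esperanza:1, Eva:2, Grace:6, Halim:7, Ivy:3, Liam:8, Pablo:1, Quinn:3, Ursula:4, Zane:5.
The maximum is 8, attained only by Liam.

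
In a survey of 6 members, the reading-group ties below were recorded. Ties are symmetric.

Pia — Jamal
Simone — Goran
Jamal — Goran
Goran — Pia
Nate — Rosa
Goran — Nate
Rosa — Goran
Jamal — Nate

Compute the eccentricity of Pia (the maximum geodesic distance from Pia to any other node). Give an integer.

Distances from Pia: Goran:1, Jamal:1, Nate:2, Rosa:2, Simone:2.
The largest is 2 (to Rosa, Nate, and Simone), so the eccentricity of Pia is 2.

2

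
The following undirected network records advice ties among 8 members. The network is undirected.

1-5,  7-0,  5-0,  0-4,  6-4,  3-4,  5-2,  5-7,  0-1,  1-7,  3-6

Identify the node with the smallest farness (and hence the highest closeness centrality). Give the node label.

0

Farness (sum of distances to all others) for each node — 0:10, 1:13, 2:18, 3:17, 4:12, 5:12, 6:17, 7:13.
The smallest farness is 10, for 0, so 0 has the highest closeness.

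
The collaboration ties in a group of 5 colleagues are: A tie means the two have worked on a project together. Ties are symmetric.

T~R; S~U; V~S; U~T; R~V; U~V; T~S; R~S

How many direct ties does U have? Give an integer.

U is directly tied to S, T, and V. That is 3 neighbors, so the degree of U is 3.

3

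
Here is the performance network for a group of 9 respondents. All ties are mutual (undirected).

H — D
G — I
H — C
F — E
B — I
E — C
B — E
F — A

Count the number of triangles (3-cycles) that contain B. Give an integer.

0

B's neighbors are E and I, but none of them are tied to each other, so no triangle contains B.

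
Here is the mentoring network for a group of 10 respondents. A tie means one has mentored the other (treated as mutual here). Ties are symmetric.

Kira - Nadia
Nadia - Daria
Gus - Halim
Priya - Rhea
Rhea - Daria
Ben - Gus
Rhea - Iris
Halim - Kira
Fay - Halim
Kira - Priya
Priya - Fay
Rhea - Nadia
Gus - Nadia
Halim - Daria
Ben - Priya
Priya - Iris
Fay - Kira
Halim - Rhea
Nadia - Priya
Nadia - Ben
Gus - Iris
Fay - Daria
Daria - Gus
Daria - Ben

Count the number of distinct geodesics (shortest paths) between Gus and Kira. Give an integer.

The shortest distance is 2. The length-2 paths are: Gus–Halim–Kira; Gus–Nadia–Kira.
That gives 2 distinct shortest paths.

2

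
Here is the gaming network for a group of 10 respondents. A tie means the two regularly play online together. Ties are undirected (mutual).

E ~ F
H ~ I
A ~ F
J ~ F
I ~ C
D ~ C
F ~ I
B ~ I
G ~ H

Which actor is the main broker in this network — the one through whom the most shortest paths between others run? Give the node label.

Unnormalized betweenness of each node: A:0, B:0, C:8, D:0, E:0, F:21, G:0, H:8, I:28, J:0.
I has the largest value, 28, making it the main broker — the node through which the most shortest paths run.

I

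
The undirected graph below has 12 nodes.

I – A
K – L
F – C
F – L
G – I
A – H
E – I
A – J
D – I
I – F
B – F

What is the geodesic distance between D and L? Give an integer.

One shortest route is D – I – F – L, which uses 3 edges, and at distance 2 from D we only reach {A, E, F, G}, which does not include L. So d(D,L) = 3.

3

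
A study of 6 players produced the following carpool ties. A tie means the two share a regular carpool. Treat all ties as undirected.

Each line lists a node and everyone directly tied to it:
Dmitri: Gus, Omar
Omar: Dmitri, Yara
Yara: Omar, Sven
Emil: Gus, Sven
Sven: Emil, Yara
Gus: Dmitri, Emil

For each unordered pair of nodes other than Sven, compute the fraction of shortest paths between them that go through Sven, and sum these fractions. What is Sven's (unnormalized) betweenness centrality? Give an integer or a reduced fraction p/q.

Pairs whose geodesics pass through Sven — Gus–Yara: 1/2; Emil–Yara: 1; Emil–Omar: 1/2.
All other pairs contribute 0.
Summing the contributions gives betweenness(Sven) = 2.

2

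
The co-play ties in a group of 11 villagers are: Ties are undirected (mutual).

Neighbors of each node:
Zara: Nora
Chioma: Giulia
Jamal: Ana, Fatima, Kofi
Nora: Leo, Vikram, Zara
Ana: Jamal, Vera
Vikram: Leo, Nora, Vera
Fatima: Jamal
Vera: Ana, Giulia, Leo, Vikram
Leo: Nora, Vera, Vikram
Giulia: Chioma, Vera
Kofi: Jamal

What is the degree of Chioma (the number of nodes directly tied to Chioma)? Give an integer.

1

Chioma is directly tied to Giulia. That is 1 neighbor, so the degree of Chioma is 1.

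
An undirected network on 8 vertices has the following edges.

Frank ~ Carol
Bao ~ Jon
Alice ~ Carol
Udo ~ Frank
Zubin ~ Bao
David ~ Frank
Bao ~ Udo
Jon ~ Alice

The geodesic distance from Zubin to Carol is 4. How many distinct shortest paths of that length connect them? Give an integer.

2

The shortest distance is 4. The length-4 paths are: Zubin–Bao–Udo–Frank–Carol; Zubin–Bao–Jon–Alice–Carol.
That gives 2 distinct shortest paths.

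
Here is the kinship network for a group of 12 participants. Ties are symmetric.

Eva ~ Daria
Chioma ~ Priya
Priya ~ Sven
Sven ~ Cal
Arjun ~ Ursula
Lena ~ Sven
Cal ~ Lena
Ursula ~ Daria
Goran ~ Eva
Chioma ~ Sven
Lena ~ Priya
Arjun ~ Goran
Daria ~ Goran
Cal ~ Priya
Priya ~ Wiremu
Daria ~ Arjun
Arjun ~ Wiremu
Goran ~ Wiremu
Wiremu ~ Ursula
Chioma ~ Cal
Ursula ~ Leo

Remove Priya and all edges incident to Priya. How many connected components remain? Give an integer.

2

Without Priya, the remaining ties split the others into: {Arjun, Daria, Eva, Goran, Leo, Ursula, Wiremu}; {Cal, Chioma, Lena, Sven}.
That's 2 separate components.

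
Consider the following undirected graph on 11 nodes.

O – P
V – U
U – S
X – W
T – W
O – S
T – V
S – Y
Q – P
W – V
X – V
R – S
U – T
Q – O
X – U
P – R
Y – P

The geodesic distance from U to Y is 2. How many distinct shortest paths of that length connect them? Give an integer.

The shortest distance is 2, and the only length-2 path is U–S–Y. So there is exactly 1 shortest path.

1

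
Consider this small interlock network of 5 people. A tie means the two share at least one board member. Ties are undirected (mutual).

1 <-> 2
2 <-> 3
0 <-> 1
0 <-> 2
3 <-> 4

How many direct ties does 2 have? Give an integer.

3

2 is directly tied to 0, 1, and 3. That is 3 neighbors, so the degree of 2 is 3.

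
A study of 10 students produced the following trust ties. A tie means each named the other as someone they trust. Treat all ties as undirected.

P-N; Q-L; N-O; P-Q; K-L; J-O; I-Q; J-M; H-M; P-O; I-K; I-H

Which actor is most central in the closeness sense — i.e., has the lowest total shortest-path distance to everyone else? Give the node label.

Q

Farness (sum of distances to all others) for each node — H:21, I:18, J:22, K:24, L:23, M:22, N:23, O:20, P:18, Q:17.
The smallest farness is 17, for Q, so Q has the highest closeness.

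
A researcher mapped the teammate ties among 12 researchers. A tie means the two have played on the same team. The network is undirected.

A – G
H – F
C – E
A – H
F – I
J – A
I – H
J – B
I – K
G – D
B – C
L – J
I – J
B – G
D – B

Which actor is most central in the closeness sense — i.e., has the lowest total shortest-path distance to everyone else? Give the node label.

J

Farness (sum of distances to all others) for each node — A:23, B:21, C:29, D:28, E:39, F:30, G:25, H:27, I:23, J:19, K:33, L:29.
The smallest farness is 19, for J, so J has the highest closeness.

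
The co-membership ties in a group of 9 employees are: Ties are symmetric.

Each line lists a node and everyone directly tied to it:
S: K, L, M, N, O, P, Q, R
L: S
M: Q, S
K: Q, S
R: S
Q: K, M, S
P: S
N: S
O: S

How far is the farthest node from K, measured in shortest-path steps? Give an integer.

Distances from K: L:2, M:2, N:2, O:2, P:2, Q:1, R:2, S:1.
The largest is 2 (to L, N, P, R, O, and M), so the eccentricity of K is 2.

2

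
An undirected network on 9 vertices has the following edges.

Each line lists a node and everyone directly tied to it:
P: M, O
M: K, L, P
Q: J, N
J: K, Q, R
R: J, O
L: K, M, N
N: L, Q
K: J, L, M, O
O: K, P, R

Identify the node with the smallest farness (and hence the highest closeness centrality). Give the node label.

K

Farness (sum of distances to all others) for each node — J:14, K:12, L:14, M:15, N:17, O:15, P:18, Q:18, R:17.
The smallest farness is 12, for K, so K has the highest closeness.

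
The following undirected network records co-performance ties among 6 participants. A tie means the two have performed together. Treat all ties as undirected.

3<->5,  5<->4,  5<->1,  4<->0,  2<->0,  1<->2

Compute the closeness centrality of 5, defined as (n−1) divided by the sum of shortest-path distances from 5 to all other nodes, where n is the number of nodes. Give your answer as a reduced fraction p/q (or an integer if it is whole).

Distances from 5: 0:2, 1:1, 2:2, 3:1, 4:1. Sum = 7.
n = 6, so closeness = 5/7.

5/7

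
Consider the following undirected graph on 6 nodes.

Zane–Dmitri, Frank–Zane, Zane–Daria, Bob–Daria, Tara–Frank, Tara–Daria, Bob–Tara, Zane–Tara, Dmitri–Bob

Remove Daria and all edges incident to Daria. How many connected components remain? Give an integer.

1

Daria's neighbors (Bob, Tara, and Zane) remain reachable from one another through other ties, so the rest of the network stays in one piece.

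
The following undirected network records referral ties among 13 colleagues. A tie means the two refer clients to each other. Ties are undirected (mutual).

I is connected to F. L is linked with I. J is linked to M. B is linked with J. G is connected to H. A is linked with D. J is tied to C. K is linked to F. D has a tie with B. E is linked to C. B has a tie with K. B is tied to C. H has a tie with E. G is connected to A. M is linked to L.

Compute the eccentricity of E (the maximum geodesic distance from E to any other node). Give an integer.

Distances from E: A:3, B:2, C:1, D:3, F:4, G:2, H:1, I:5, J:2, K:3, L:4, M:3.
The largest is 5 (to I), so the eccentricity of E is 5.

5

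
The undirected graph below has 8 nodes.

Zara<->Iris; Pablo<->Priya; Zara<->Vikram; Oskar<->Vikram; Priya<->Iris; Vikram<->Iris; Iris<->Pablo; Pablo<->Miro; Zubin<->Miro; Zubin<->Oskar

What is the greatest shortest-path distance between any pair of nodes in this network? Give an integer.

3

Eccentricity of each node (its greatest distance to any other): Iris:3, Miro:3, Oskar:3, Pablo:3, Priya:3, Vikram:3, Zara:3, Zubin:3.
The maximum eccentricity is 3, realized for instance by the pair Zara–Zubin via Zara – Vikram – Oskar – Zubin. So the diameter is 3.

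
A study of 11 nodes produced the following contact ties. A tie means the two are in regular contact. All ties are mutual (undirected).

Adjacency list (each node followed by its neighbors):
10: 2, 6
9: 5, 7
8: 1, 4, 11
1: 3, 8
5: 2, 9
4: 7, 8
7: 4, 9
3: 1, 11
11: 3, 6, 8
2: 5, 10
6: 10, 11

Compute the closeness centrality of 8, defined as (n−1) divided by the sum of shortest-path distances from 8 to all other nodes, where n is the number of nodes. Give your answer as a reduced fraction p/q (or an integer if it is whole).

10/23

Distances from 8: 1:1, 2:4, 3:2, 4:1, 5:4, 6:2, 7:2, 9:3, 10:3, 11:1. Sum = 23.
n = 11, so closeness = 10/23.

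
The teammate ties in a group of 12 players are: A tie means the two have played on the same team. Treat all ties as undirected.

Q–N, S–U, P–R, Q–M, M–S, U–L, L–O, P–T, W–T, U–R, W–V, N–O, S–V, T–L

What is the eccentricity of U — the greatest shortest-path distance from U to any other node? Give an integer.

Distances from U: L:1, M:2, N:3, O:2, P:2, Q:3, R:1, S:1, T:2, V:2, W:3.
The largest is 3 (to W, Q, and N), so the eccentricity of U is 3.

3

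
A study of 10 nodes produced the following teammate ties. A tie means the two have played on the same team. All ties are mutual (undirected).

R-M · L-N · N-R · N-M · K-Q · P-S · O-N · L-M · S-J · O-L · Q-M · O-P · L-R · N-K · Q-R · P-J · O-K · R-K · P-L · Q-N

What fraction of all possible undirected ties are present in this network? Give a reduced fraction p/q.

4/9

There are 20 edges and 10 nodes, so the maximum possible is C(10,2) = 45.
Density = 20/45 = 4/9.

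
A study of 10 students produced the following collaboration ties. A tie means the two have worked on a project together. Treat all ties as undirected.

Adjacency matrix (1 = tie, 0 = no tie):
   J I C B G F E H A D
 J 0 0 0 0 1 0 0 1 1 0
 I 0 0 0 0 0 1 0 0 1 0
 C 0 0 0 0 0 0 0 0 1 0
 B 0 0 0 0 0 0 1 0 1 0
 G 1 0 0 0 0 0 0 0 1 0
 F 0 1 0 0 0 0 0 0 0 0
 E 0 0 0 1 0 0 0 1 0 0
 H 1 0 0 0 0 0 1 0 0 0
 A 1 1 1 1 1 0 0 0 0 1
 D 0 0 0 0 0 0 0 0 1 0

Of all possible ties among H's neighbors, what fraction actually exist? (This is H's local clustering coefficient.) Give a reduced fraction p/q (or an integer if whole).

0

H's neighbors: E and J (k = 2).
Possible neighbor pairs: C(2,2) = 1. Edges among them: none → e = 0.
Clustering(H) = 0/1.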